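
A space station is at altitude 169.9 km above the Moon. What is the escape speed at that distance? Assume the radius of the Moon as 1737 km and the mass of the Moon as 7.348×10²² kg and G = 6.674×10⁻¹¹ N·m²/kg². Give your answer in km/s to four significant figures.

v_esc ≈ 2.268 km/s

μ = GM = 6.674×10⁻¹¹ × 7.348×10²² = 4.904×10¹² m³/s².
r = 1737 + 169.9 = 1906.9 km = 1.9069×10⁶ m.
Escape speed v_esc = √(2μ/r) = √(2 × 4.904×10¹² / 1.907×10⁶) = √(5.143×10⁶) = 2268 m/s.
= 2.268 km/s.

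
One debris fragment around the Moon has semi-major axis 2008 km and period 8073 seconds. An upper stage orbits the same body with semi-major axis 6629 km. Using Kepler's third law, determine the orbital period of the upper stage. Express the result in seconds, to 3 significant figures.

Kepler's third law: T² ∝ a³, so T₂ = T₁ (a₂/a₁)^(3/2).
a₂/a₁ = 3.301, (a₂/a₁)^(3/2) = 5.998.
T₂ = 8073 × 5.998 = 48420 seconds.

T₂ ≈ 48400 seconds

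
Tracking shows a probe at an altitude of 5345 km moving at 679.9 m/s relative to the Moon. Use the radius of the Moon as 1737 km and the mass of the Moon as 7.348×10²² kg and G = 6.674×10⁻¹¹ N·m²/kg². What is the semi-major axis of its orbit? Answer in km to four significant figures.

a ≈ 5315 km

μ = GM = 6.674×10⁻¹¹ × 7.348×10²² = 4.904×10¹² m³/s².
r = 1737 + 5345 = 7082.0 km = 7.082×10⁶ m.
Vis-viva rearranged: 1/a = 2/r − v²/μ = 2.824×10⁻⁷ − 9.426×10⁻⁸ = 1.881×10⁻⁷ m⁻¹.
a = 5.315×10⁶ m = 5315.1 km.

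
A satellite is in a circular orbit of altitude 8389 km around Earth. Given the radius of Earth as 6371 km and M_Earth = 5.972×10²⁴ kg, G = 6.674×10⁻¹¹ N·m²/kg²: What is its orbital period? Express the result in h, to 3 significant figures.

μ = GM = 6.674×10⁻¹¹ × 5.972×10²⁴ = 3.986×10¹⁴ m³/s².
r = 6371 + 8389 = 14760 km = 1.4760×10⁷ m.
Kepler's third law: T = 2π√(r³/μ) = 2π√((1.476×10⁷)³ / 3.986×10¹⁴).
r³/μ = 8.068×10⁶ s², so T = 2π × 2.840×10³ = 1.785×10⁴ s.
Converting: 1.785×10⁴ s ÷ 3600 = 4.957 h.

T ≈ 4.96 h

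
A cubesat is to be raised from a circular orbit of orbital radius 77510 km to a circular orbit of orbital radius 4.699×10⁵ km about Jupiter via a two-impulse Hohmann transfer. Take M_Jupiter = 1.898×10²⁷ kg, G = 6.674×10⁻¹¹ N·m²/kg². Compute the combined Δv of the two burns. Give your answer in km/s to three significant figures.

Δv_total ≈ 20.2 km/s

μ = GM = 6.674×10⁻¹¹ × 1.898×10²⁷ = 1.267×10¹⁷ m³/s².
r₁ = 77510 km = 7.751×10⁷ m.
r₂ = 4.699×10⁵ km = 4.699×10⁸ m.
Transfer ellipse a_t = (r₁ + r₂)/2 = 2.737×10⁸ m.
At r₁: circular v_c1 = √(μ/r₁) = 40430 m/s; transfer-perijove v_p = √[μ(2/r₁ − 1/a_t)] = 52970 m/s.
Δv₁ = v_p − v_c1 = 12540 m/s.
At r₂: circular v_c2 = √(μ/r₂) = 16420 m/s; transfer-apojove v_a = √[μ(2/r₂ − 1/a_t)] = 8737 m/s.
Δv₂ = v_c2 − v_a = 7681 m/s.
Total Δv = Δv₁ + Δv₂ = 20220 m/s = 20.22 km/s.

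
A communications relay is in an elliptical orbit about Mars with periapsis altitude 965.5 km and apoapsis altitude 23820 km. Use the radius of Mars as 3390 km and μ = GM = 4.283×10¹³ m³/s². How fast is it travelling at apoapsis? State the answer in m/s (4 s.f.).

r_p = 3390 + 965.5 = 4355.5 km = 4.3555×10⁶ m.
r_a = 3390 + 23820 = 27210 km = 2.7210×10⁷ m.
Semi-major axis a = (r_p + r_a)/2 = 15783 km = 1.578×10⁷ m.
Vis-viva: v² = μ(2/r − 1/a) = 4.283×10¹³ × (7.350×10⁻⁸ − 6.336×10⁻⁸) = 4.344×10⁵ m²/s².
v = 659.1 m/s.

v ≈ 659.1 m/s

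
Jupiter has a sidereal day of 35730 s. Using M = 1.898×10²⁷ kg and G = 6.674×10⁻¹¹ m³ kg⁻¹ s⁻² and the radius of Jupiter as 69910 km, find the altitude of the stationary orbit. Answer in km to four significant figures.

μ = GM = 6.674×10⁻¹¹ × 1.898×10²⁷ = 1.267×10¹⁷ m³/s².
A synchronous orbit has period T, so by Kepler's third law a = (μT²/4π²)^(1/3).
μT²/4π² = 1.267×10¹⁷ × (3.573×10⁴)² / 39.48 = 4.096×10²⁴ m³.
a = 1.600×10⁸ m = 1.6000×10⁵ km.
Altitude h = a − R = 1.6000×10⁵ − 69910 = 90094 km.

h_sync ≈ 90090 km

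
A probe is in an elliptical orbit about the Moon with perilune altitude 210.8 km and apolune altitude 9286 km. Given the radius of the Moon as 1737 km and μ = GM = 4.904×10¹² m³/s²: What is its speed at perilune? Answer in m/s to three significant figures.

r_p = 1737 + 210.8 = 1947.8 km = 1.9478×10⁶ m.
r_a = 1737 + 9286 = 11023 km = 1.1023×10⁷ m.
Semi-major axis a = (r_p + r_a)/2 = 6485.4 km = 6.485×10⁶ m.
Vis-viva: v² = μ(2/r − 1/a) = 4.904×10¹² × (1.027×10⁻⁶ − 1.542×10⁻⁷) = 4.279×10⁶ m²/s².
v = 2069 m/s.

v ≈ 2070 m/s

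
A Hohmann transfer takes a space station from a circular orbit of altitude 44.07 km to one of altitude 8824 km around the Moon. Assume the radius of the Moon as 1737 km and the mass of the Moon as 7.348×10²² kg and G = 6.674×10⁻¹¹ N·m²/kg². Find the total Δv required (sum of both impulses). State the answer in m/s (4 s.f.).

Δv_total ≈ 826.8 m/s

μ = GM = 6.674×10⁻¹¹ × 7.348×10²² = 4.904×10¹² m³/s².
r₁ = 1737 + 44.07 = 1781.1 km = 1.7811×10⁶ m.
r₂ = 1737 + 8824 = 10561 km = 1.0561×10⁷ m.
Transfer ellipse a_t = (r₁ + r₂)/2 = 6.171×10⁶ m.
At r₁: circular v_c1 = √(μ/r₁) = 1659 m/s; transfer-perilune v_p = √[μ(2/r₁ − 1/a_t)] = 2171 m/s.
Δv₁ = v_p − v_c1 = 511.4 m/s.
At r₂: circular v_c2 = √(μ/r₂) = 681.4 m/s; transfer-apolune v_a = √[μ(2/r₂ − 1/a_t)] = 366.1 m/s.
Δv₂ = v_c2 − v_a = 315.3 m/s.
Total Δv = Δv₁ + Δv₂ = 826.8 m/s.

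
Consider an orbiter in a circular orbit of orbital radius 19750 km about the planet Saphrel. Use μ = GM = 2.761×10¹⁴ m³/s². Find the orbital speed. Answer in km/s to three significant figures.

r = 19750 km = 1.975×10⁷ m.
For a circular orbit v = √(μ/r) = √(2.761×10¹⁴ / 1.975×10⁷) = √(1.398×10⁷) = 3739 m/s.
That is 3.739 km/s.

v ≈ 3.74 km/s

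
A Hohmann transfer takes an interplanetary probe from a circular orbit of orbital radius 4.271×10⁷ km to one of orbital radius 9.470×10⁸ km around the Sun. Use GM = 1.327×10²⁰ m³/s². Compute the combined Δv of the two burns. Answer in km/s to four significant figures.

r₁ = 4.271×10⁷ km = 4.271×10¹⁰ m.
r₂ = 9.470×10⁸ km = 9.470×10¹¹ m.
Transfer ellipse a_t = (r₁ + r₂)/2 = 4.949×10¹¹ m.
At r₁: circular v_c1 = √(μ/r₁) = 55740 m/s; transfer-perihelion v_p = √[μ(2/r₁ − 1/a_t)] = 77110 m/s.
Δv₁ = v_p − v_c1 = 21370 m/s.
At r₂: circular v_c2 = √(μ/r₂) = 11840 m/s; transfer-aphelion v_a = √[μ(2/r₂ − 1/a_t)] = 3478 m/s.
Δv₂ = v_c2 − v_a = 8360 m/s.
Total Δv = Δv₁ + Δv₂ = 29730 m/s = 29.73 km/s.

Δv_total ≈ 29.73 km/s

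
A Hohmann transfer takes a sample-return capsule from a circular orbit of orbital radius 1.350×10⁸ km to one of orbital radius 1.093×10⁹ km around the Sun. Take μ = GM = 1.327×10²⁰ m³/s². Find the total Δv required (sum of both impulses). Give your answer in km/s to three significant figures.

Δv_total ≈ 16.3 km/s

r₁ = 1.350×10⁸ km = 1.350×10¹¹ m.
r₂ = 1.093×10⁹ km = 1.093×10¹² m.
Transfer ellipse a_t = (r₁ + r₂)/2 = 6.140×10¹¹ m.
At r₁: circular v_c1 = √(μ/r₁) = 31350 m/s; transfer-perihelion v_p = √[μ(2/r₁ − 1/a_t)] = 41830 m/s.
Δv₁ = v_p − v_c1 = 10480 m/s.
At r₂: circular v_c2 = √(μ/r₂) = 11020 m/s; transfer-aphelion v_a = √[μ(2/r₂ − 1/a_t)] = 5167 m/s.
Δv₂ = v_c2 − v_a = 5852 m/s.
Total Δv = Δv₁ + Δv₂ = 16330 m/s = 16.33 km/s.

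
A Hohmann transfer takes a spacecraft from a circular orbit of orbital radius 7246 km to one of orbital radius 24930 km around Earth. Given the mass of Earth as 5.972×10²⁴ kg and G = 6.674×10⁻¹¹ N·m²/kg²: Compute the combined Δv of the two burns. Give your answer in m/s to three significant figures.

Δv_total ≈ 3130 m/s

μ = GM = 6.674×10⁻¹¹ × 5.972×10²⁴ = 3.986×10¹⁴ m³/s².
r₁ = 7246 km = 7.246×10⁶ m.
r₂ = 24930 km = 2.493×10⁷ m.
Transfer ellipse a_t = (r₁ + r₂)/2 = 1.609×10⁷ m.
At r₁: circular v_c1 = √(μ/r₁) = 7417 m/s; transfer-perigee v_p = √[μ(2/r₁ − 1/a_t)] = 9232 m/s.
Δv₁ = v_p − v_c1 = 1816 m/s.
At r₂: circular v_c2 = √(μ/r₂) = 3998 m/s; transfer-apogee v_a = √[μ(2/r₂ − 1/a_t)] = 2683 m/s.
Δv₂ = v_c2 − v_a = 1315 m/s.
Total Δv = Δv₁ + Δv₂ = 3131 m/s.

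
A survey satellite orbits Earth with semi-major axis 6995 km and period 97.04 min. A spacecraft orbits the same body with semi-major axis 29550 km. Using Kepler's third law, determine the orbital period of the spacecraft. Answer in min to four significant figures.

T₂ ≈ 842.6 min

Kepler's third law: T² ∝ a³, so T₂ = T₁ (a₂/a₁)^(3/2).
a₂/a₁ = 4.224, (a₂/a₁)^(3/2) = 8.683.
T₂ = 97.04 × 8.683 = 842.6 min.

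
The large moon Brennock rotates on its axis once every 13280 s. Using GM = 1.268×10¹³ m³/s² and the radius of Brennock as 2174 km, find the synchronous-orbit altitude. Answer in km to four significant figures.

A synchronous orbit has period T, so by Kepler's third law a = (μT²/4π²)^(1/3).
μT²/4π² = 1.268×10¹³ × (1.328×10⁴)² / 39.48 = 5.664×10¹⁹ m³.
a = 3.840×10⁶ m = 3840.5 km.
Altitude h = a − R = 3840.5 − 2174 = 1666.5 km.

h_sync ≈ 1666 km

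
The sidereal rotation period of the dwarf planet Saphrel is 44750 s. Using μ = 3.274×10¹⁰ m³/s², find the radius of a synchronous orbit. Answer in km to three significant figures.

A synchronous orbit has period T, so by Kepler's third law a = (μT²/4π²)^(1/3).
μT²/4π² = 3.274×10¹⁰ × (4.475×10⁴)² / 39.48 = 1.661×10¹⁸ m³.
a = 1.184×10⁶ m = 1184.2 km.

r_sync ≈ 1180 km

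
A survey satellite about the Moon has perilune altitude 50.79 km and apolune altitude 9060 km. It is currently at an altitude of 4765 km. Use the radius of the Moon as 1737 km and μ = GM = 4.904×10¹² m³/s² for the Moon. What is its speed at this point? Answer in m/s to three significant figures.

r_p = 1737 + 50.79 = 1787.8 km = 1.7878×10⁶ m.
r_a = 1737 + 9060 = 10797 km = 1.0797×10⁷ m.
r = 1737 + 4765 = 6502.0 km = 6.502×10⁶ m.
Semi-major axis a = (r_p + r_a)/2 = 6292.4 km = 6.292×10⁶ m.
Vis-viva: v² = μ(2/r − 1/a) = 4.904×10¹² × (3.076×10⁻⁷ − 1.589×10⁻⁷) = 7.291×10⁵ m²/s².
v = 853.9 m/s.

v ≈ 854 m/s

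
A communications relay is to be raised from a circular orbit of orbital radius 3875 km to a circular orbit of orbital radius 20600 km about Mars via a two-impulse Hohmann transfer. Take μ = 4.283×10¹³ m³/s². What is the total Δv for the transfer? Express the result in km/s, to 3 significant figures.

Δv_total ≈ 1.62 km/s

r₁ = 3875 km = 3.875×10⁶ m.
r₂ = 20600 km = 2.060×10⁷ m.
Transfer ellipse a_t = (r₁ + r₂)/2 = 1.224×10⁷ m.
At r₁: circular v_c1 = √(μ/r₁) = 3325 m/s; transfer-periapsis v_p = √[μ(2/r₁ − 1/a_t)] = 4313 m/s.
Δv₁ = v_p − v_c1 = 988.9 m/s.
At r₂: circular v_c2 = √(μ/r₂) = 1442 m/s; transfer-apoapsis v_a = √[μ(2/r₂ − 1/a_t)] = 811.4 m/s.
Δv₂ = v_c2 − v_a = 630.5 m/s.
Total Δv = Δv₁ + Δv₂ = 1619 m/s = 1.619 km/s.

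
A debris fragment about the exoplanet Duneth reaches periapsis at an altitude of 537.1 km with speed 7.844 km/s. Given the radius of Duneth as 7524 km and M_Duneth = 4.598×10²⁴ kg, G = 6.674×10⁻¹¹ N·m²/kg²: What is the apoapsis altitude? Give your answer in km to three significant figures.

μ = GM = 6.674×10⁻¹¹ × 4.598×10²⁴ = 3.069×10¹⁴ m³/s².
r_p = 7524 + 537.1 = 8061.1 km = 8.061×10⁶ m.
Specific energy ε = v²/2 − μ/r = -7.304×10⁶ J/kg, so a = −μ/(2ε) = 2.101×10⁷ m.
The apsides satisfy r_p + r_a = 2a, so the apoapsis radius is 2a − r_p = 3.395×10⁷ m = 33953 km.
Apoapsis altitude = 33953 − 7524 = 26429 km.

apoapsis altitude ≈ 26400 km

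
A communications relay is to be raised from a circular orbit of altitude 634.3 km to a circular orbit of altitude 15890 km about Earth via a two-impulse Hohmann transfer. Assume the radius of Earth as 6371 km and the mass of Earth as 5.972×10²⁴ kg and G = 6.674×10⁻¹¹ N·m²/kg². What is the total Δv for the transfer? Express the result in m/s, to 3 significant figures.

μ = GM = 6.674×10⁻¹¹ × 5.972×10²⁴ = 3.986×10¹⁴ m³/s².
r₁ = 6371 + 634.3 = 7005.3 km = 7.0053×10⁶ m.
r₂ = 6371 + 15890 = 22261 km = 2.2261×10⁷ m.
Transfer ellipse a_t = (r₁ + r₂)/2 = 1.463×10⁷ m.
At r₁: circular v_c1 = √(μ/r₁) = 7543 m/s; transfer-perigee v_p = √[μ(2/r₁ − 1/a_t)] = 9303 m/s.
Δv₁ = v_p − v_c1 = 1761 m/s.
At r₂: circular v_c2 = √(μ/r₂) = 4231 m/s; transfer-apogee v_a = √[μ(2/r₂ − 1/a_t)] = 2928 m/s.
Δv₂ = v_c2 − v_a = 1304 m/s.
Total Δv = Δv₁ + Δv₂ = 3064 m/s.

Δv_total ≈ 3060 m/s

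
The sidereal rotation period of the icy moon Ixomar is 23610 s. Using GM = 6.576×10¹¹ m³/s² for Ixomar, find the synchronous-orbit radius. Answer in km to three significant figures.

A synchronous orbit has period T, so by Kepler's third law a = (μT²/4π²)^(1/3).
μT²/4π² = 6.576×10¹¹ × (2.361×10⁴)² / 39.48 = 9.285×10¹⁸ m³.
a = 2.102×10⁶ m = 2101.8 km.

r_sync ≈ 2100 km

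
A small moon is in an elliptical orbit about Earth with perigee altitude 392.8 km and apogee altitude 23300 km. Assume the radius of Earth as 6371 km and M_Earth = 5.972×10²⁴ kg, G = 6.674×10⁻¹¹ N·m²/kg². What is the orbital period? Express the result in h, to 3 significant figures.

T ≈ 6.80 h

μ = GM = 6.674×10⁻¹¹ × 5.972×10²⁴ = 3.986×10¹⁴ m³/s².
r_p = 6371 + 392.8 = 6763.8 km = 6.7638×10⁶ m.
r_a = 6371 + 23300 = 29671 km = 2.9671×10⁷ m.
Semi-major axis a = (r_p + r_a)/2 = (6763.8 + 29671)/2 = 18217 km = 1.822×10⁷ m.
By Kepler's third law T = 2π√(a³/μ) = 2π × 3.895×10³ = 2.447×10⁴ s.
= 6.798 h.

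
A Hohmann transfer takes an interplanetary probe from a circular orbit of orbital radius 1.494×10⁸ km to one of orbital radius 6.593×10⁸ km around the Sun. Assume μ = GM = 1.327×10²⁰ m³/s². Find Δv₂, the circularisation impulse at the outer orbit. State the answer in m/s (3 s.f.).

Δv ≈ 5560 m/s

r₁ = 1.494×10⁸ km = 1.494×10¹¹ m.
r₂ = 6.593×10⁸ km = 6.593×10¹¹ m.
Transfer ellipse a_t = (r₁ + r₂)/2 = 4.044×10¹¹ m.
At r₁: circular v_c1 = √(μ/r₁) = 29800 m/s; transfer-perihelion v_p = √[μ(2/r₁ − 1/a_t)] = 38060 m/s.
At r₂: circular v_c2 = √(μ/r₂) = 14190 m/s; transfer-aphelion v_a = √[μ(2/r₂ − 1/a_t)] = 8624 m/s.
Δv₂ = v_c2 − v_a = 5563 m/s.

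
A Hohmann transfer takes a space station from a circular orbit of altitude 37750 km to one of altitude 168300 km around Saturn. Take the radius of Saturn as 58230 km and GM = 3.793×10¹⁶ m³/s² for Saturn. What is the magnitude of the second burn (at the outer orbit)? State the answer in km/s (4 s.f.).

r₁ = 58230 + 37750 = 95980 km = 9.5980×10⁷ m.
r₂ = 58230 + 168300 = 226530 km = 2.2653×10⁸ m.
Transfer ellipse a_t = (r₁ + r₂)/2 = 1.613×10⁸ m.
At r₁: circular v_c1 = √(μ/r₁) = 19880 m/s; transfer-perikrone v_p = √[μ(2/r₁ − 1/a_t)] = 23560 m/s.
At r₂: circular v_c2 = √(μ/r₂) = 12940 m/s; transfer-apokrone v_a = √[μ(2/r₂ − 1/a_t)] = 9983 m/s.
Δv₂ = v_c2 − v_a = 2957 m/s.
= 2.957 km/s.

Δv ≈ 2.957 km/s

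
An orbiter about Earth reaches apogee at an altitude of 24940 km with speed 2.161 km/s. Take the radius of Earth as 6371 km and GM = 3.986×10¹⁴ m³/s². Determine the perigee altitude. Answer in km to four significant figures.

perigee altitude ≈ 661.9 km

r_a = 6371 + 24940 = 31311 km = 3.131×10⁷ m.
Specific energy ε = v²/2 − μ/r = -1.040×10⁷ J/kg, so a = −μ/(2ε) = 1.917×10⁷ m.
The apsides satisfy r_p + r_a = 2a, so the perigee radius is 2a − r_a = 7.033×10⁶ m = 7032.9 km.
Perigee altitude = 7032.9 − 6371 = 661.92 km.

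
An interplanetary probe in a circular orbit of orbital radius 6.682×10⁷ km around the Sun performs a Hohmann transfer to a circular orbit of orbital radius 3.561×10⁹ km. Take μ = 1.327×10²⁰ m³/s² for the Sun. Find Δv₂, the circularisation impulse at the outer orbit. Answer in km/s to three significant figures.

Δv ≈ 4.93 km/s

r₁ = 6.682×10⁷ km = 6.682×10¹⁰ m.
r₂ = 3.561×10⁹ km = 3.561×10¹² m.
Transfer ellipse a_t = (r₁ + r₂)/2 = 1.814×10¹² m.
At r₁: circular v_c1 = √(μ/r₁) = 44560 m/s; transfer-perihelion v_p = √[μ(2/r₁ − 1/a_t)] = 62440 m/s.
At r₂: circular v_c2 = √(μ/r₂) = 6104 m/s; transfer-aphelion v_a = √[μ(2/r₂ − 1/a_t)] = 1172 m/s.
Δv₂ = v_c2 − v_a = 4933 m/s.
= 4.933 km/s.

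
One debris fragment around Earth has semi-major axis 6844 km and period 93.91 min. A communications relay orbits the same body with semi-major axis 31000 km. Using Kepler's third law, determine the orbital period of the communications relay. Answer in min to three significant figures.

Kepler's third law: T² ∝ a³, so T₂ = T₁ (a₂/a₁)^(3/2).
a₂/a₁ = 4.530, (a₂/a₁)^(3/2) = 9.640.
T₂ = 93.91 × 9.640 = 905.3 min.

T₂ ≈ 905 min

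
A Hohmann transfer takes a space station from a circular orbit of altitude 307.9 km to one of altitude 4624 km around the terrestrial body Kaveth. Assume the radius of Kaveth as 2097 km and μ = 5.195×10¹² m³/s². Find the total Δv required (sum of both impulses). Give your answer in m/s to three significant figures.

r₁ = 2097 + 307.9 = 2404.9 km = 2.4049×10⁶ m.
r₂ = 2097 + 4624 = 6721.0 km = 6.7210×10⁶ m.
Transfer ellipse a_t = (r₁ + r₂)/2 = 4.563×10⁶ m.
At r₁: circular v_c1 = √(μ/r₁) = 1470 m/s; transfer-periapsis v_p = √[μ(2/r₁ − 1/a_t)] = 1784 m/s.
Δv₁ = v_p − v_c1 = 314.0 m/s.
At r₂: circular v_c2 = √(μ/r₂) = 879.2 m/s; transfer-apoapsis v_a = √[μ(2/r₂ − 1/a_t)] = 638.3 m/s.
Δv₂ = v_c2 − v_a = 240.9 m/s.
Total Δv = Δv₁ + Δv₂ = 554.9 m/s.

Δv_total ≈ 555 m/s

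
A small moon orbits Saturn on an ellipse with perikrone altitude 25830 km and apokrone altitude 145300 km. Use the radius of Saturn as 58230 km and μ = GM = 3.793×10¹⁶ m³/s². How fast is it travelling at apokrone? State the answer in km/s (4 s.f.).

v ≈ 10.44 km/s

r_p = 58230 + 25830 = 84060 km = 8.4060×10⁷ m.
r_a = 58230 + 145300 = 203530 km = 2.0353×10⁸ m.
Semi-major axis a = (r_p + r_a)/2 = 1.4380×10⁵ km = 1.438×10⁸ m.
Vis-viva: v² = μ(2/r − 1/a) = 3.793×10¹⁶ × (9.827×10⁻⁹ − 6.954×10⁻⁹) = 1.089×10⁸ m²/s².
v = 10440 m/s = 10.44 km/s.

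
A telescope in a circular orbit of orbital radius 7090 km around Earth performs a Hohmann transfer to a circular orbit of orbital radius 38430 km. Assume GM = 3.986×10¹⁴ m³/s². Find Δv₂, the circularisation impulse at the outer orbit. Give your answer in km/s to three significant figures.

r₁ = 7090 km = 7.090×10⁶ m.
r₂ = 38430 km = 3.843×10⁷ m.
Transfer ellipse a_t = (r₁ + r₂)/2 = 2.276×10⁷ m.
At r₁: circular v_c1 = √(μ/r₁) = 7498 m/s; transfer-perigee v_p = √[μ(2/r₁ − 1/a_t)] = 9743 m/s.
At r₂: circular v_c2 = √(μ/r₂) = 3221 m/s; transfer-apogee v_a = √[μ(2/r₂ − 1/a_t)] = 1798 m/s.
Δv₂ = v_c2 − v_a = 1423 m/s.
= 1.423 km/s.

Δv ≈ 1.42 km/s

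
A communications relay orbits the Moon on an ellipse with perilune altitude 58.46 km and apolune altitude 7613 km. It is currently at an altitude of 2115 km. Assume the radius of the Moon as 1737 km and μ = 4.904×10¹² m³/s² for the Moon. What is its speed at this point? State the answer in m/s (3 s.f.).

r_p = 1737 + 58.46 = 1795.5 km = 1.7955×10⁶ m.
r_a = 1737 + 7613 = 9350.0 km = 9.3500×10⁶ m.
r = 1737 + 2115 = 3852.0 km = 3.852×10⁶ m.
Semi-major axis a = (r_p + r_a)/2 = 5572.7 km = 5.573×10⁶ m.
Vis-viva: v² = μ(2/r − 1/a) = 4.904×10¹² × (5.192×10⁻⁷ − 1.794×10⁻⁷) = 1.666×10⁶ m²/s².
v = 1291 m/s.

v ≈ 1290 m/s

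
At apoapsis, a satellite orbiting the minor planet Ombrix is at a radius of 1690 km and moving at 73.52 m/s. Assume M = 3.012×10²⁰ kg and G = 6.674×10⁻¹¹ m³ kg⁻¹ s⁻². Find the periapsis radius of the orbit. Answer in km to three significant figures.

periapsis radius ≈ 497 km

μ = GM = 6.674×10⁻¹¹ × 3.012×10²⁰ = 2.010×10¹⁰ m³/s².
r_a = 1.690×10⁶ m.
Specific energy ε = v²/2 − μ/r = -9.192×10³ J/kg, so a = −μ/(2ε) = 1.093×10⁶ m.
The apsides satisfy r_p + r_a = 2a, so the periapsis radius is 2a − r_a = 4.969×10⁵ m = 496.88 km.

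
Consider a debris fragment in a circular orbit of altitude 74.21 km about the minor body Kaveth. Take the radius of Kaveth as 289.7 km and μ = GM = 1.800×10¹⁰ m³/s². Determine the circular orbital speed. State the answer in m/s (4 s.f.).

r = 289.7 + 74.21 = 363.91 km = 3.6391×10⁵ m.
For a circular orbit v = √(μ/r) = √(1.800×10¹⁰ / 3.639×10⁵) = √(4.946×10⁴) = 222.4 m/s.

v ≈ 222.4 m/s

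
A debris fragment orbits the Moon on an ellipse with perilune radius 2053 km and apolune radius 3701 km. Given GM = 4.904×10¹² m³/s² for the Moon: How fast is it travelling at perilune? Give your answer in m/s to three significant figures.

v ≈ 1750 m/s

Semi-major axis a = (r_p + r_a)/2 = 2877.0 km = 2.877×10⁶ m.
Vis-viva: v² = μ(2/r − 1/a) = 4.904×10¹² × (9.742×10⁻⁷ − 3.476×10⁻⁷) = 3.073×10⁶ m²/s².
v = 1753 m/s.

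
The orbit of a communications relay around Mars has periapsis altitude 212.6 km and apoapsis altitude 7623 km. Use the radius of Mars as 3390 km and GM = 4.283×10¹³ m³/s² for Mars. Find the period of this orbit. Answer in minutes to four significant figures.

r_p = 3390 + 212.6 = 3602.6 km = 3.6026×10⁶ m.
r_a = 3390 + 7623 = 11013 km = 1.1013×10⁷ m.
Semi-major axis a = (r_p + r_a)/2 = (3602.6 + 11013)/2 = 7307.8 km = 7.308×10⁶ m.
By Kepler's third law T = 2π√(a³/μ) = 2π × 3.019×10³ = 1.897×10⁴ s.
= 316.1 minutes.

T ≈ 316.1 minutes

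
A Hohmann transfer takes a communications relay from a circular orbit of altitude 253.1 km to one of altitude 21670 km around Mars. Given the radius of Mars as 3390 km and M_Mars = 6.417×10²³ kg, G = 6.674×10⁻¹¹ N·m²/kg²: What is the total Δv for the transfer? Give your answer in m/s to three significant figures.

Δv_total ≈ 1750 m/s

μ = GM = 6.674×10⁻¹¹ × 6.417×10²³ = 4.283×10¹³ m³/s².
r₁ = 3390 + 253.1 = 3643.1 km = 3.6431×10⁶ m.
r₂ = 3390 + 21670 = 25060 km = 2.5060×10⁷ m.
Transfer ellipse a_t = (r₁ + r₂)/2 = 1.435×10⁷ m.
At r₁: circular v_c1 = √(μ/r₁) = 3429 m/s; transfer-periapsis v_p = √[μ(2/r₁ − 1/a_t)] = 4531 m/s.
Δv₁ = v_p − v_c1 = 1102 m/s.
At r₂: circular v_c2 = √(μ/r₂) = 1307 m/s; transfer-apoapsis v_a = √[μ(2/r₂ − 1/a_t)] = 658.7 m/s.
Δv₂ = v_c2 − v_a = 648.6 m/s.
Total Δv = Δv₁ + Δv₂ = 1751 m/s.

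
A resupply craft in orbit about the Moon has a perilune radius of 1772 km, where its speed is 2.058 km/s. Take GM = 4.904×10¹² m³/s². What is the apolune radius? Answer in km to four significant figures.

r_p = 1.772×10⁶ m.
Specific energy ε = v²/2 − μ/r = -6.498×10⁵ J/kg, so a = −μ/(2ε) = 3.773×10⁶ m.
The apsides satisfy r_p + r_a = 2a, so the apolune radius is 2a − r_p = 5.775×10⁶ m = 5774.8 km.

apolune radius ≈ 5775 km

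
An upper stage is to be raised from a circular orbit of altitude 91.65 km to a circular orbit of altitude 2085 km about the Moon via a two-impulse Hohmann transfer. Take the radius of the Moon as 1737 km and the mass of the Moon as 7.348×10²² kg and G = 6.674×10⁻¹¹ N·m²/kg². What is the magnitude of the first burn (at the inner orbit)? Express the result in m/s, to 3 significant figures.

Δv ≈ 267 m/s

μ = GM = 6.674×10⁻¹¹ × 7.348×10²² = 4.904×10¹² m³/s².
r₁ = 1737 + 91.65 = 1828.7 km = 1.8286×10⁶ m.
r₂ = 1737 + 2085 = 3822.0 km = 3.8220×10⁶ m.
Transfer ellipse a_t = (r₁ + r₂)/2 = 2.825×10⁶ m.
At r₁: circular v_c1 = √(μ/r₁) = 1638 m/s; transfer-perilune v_p = √[μ(2/r₁ − 1/a_t)] = 1905 m/s.
Δv₁ = v_p − v_c1 = 267.1 m/s.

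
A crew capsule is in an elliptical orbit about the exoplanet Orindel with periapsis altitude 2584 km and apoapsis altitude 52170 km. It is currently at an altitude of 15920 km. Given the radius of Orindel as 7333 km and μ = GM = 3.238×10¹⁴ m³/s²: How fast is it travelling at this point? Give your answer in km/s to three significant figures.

r_p = 7333 + 2584 = 9917.0 km = 9.9170×10⁶ m.
r_a = 7333 + 52170 = 59503 km = 5.9503×10⁷ m.
r = 7333 + 15920 = 23253 km = 2.325×10⁷ m.
Semi-major axis a = (r_p + r_a)/2 = 34710 km = 3.471×10⁷ m.
Vis-viva: v² = μ(2/r − 1/a) = 3.238×10¹⁴ × (8.601×10⁻⁸ − 2.881×10⁻⁸) = 1.852×10⁷ m²/s².
v = 4304 m/s = 4.304 km/s.

v ≈ 4.30 km/s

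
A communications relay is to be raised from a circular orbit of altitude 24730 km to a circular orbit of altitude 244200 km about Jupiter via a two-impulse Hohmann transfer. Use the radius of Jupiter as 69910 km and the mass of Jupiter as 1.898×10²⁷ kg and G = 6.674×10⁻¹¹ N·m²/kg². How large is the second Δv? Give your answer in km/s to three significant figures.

μ = GM = 6.674×10⁻¹¹ × 1.898×10²⁷ = 1.267×10¹⁷ m³/s².
r₁ = 69910 + 24730 = 94640 km = 9.4640×10⁷ m.
r₂ = 69910 + 244200 = 314110 km = 3.1411×10⁸ m.
Transfer ellipse a_t = (r₁ + r₂)/2 = 2.044×10⁸ m.
At r₁: circular v_c1 = √(μ/r₁) = 36590 m/s; transfer-perijove v_p = √[μ(2/r₁ − 1/a_t)] = 45360 m/s.
At r₂: circular v_c2 = √(μ/r₂) = 20080 m/s; transfer-apojove v_a = √[μ(2/r₂ − 1/a_t)] = 13670 m/s.
Δv₂ = v_c2 − v_a = 6416 m/s.
= 6.416 km/s.

Δv ≈ 6.42 km/s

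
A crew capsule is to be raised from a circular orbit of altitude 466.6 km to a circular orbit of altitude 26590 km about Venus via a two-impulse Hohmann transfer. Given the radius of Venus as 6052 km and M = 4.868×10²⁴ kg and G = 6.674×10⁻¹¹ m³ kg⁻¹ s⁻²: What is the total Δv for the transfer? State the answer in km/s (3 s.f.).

Δv_total ≈ 3.39 km/s

μ = GM = 6.674×10⁻¹¹ × 4.868×10²⁴ = 3.249×10¹⁴ m³/s².
r₁ = 6052 + 466.6 = 6518.6 km = 6.5186×10⁶ m.
r₂ = 6052 + 26590 = 32642 km = 3.2642×10⁷ m.
Transfer ellipse a_t = (r₁ + r₂)/2 = 1.958×10⁷ m.
At r₁: circular v_c1 = √(μ/r₁) = 7060 m/s; transfer-periapsis v_p = √[μ(2/r₁ − 1/a_t)] = 9115 m/s.
Δv₁ = v_p − v_c1 = 2055 m/s.
At r₂: circular v_c2 = √(μ/r₂) = 3155 m/s; transfer-apoapsis v_a = √[μ(2/r₂ − 1/a_t)] = 1820 m/s.
Δv₂ = v_c2 − v_a = 1335 m/s.
Total Δv = Δv₁ + Δv₂ = 3390 m/s = 3.390 km/s.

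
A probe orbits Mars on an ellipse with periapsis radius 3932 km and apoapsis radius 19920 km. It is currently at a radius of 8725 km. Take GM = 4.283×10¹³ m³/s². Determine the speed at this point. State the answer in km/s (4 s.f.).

Semi-major axis a = (r_p + r_a)/2 = 11926 km = 1.193×10⁷ m.
Vis-viva: v² = μ(2/r − 1/a) = 4.283×10¹³ × (2.292×10⁻⁷ − 8.385×10⁻⁸) = 6.226×10⁶ m²/s².
v = 2495 m/s = 2.495 km/s.

v ≈ 2.495 km/s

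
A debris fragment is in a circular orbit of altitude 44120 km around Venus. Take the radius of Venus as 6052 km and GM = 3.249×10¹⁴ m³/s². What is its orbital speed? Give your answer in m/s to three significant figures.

v ≈ 2540 m/s

r = 6052 + 44120 = 50172 km = 5.0172×10⁷ m.
For a circular orbit v = √(μ/r) = √(3.249×10¹⁴ / 5.017×10⁷) = √(6.476×10⁶) = 2545 m/s.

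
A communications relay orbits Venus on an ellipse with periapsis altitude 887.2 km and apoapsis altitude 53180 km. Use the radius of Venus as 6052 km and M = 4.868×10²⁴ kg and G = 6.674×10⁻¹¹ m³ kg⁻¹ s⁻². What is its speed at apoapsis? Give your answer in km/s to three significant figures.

v ≈ 1.07 km/s

μ = GM = 6.674×10⁻¹¹ × 4.868×10²⁴ = 3.249×10¹⁴ m³/s².
r_p = 6052 + 887.2 = 6939.2 km = 6.9392×10⁶ m.
r_a = 6052 + 53180 = 59232 km = 5.9232×10⁷ m.
Semi-major axis a = (r_p + r_a)/2 = 33086 km = 3.309×10⁷ m.
Vis-viva: v² = μ(2/r − 1/a) = 3.249×10¹⁴ × (3.377×10⁻⁸ − 3.022×10⁻⁸) = 1.150×10⁶ m²/s².
v = 1073 m/s = 1.073 km/s.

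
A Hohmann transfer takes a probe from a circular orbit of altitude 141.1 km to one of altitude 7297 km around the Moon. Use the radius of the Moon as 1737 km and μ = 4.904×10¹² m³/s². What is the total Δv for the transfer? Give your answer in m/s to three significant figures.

r₁ = 1737 + 141.1 = 1878.1 km = 1.8781×10⁶ m.
r₂ = 1737 + 7297 = 9034.0 km = 9.0340×10⁶ m.
Transfer ellipse a_t = (r₁ + r₂)/2 = 5.456×10⁶ m.
At r₁: circular v_c1 = √(μ/r₁) = 1616 m/s; transfer-perilune v_p = √[μ(2/r₁ − 1/a_t)] = 2079 m/s.
Δv₁ = v_p − v_c1 = 463.4 m/s.
At r₂: circular v_c2 = √(μ/r₂) = 736.8 m/s; transfer-apolune v_a = √[μ(2/r₂ − 1/a_t)] = 432.3 m/s.
Δv₂ = v_c2 − v_a = 304.5 m/s.
Total Δv = Δv₁ + Δv₂ = 767.9 m/s.

Δv_total ≈ 768 m/s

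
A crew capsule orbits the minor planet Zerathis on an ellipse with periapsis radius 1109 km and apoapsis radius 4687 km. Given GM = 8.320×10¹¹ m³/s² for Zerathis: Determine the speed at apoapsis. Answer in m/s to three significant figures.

v ≈ 261 m/s

Semi-major axis a = (r_p + r_a)/2 = 2898.0 km = 2.898×10⁶ m.
Vis-viva: v² = μ(2/r − 1/a) = 8.320×10¹¹ × (4.267×10⁻⁷ − 3.451×10⁻⁷) = 6.793×10⁴ m²/s².
v = 260.6 m/s.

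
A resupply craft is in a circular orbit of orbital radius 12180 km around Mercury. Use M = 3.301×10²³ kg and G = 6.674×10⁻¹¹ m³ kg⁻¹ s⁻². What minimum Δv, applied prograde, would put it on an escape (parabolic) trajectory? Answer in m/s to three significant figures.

μ = GM = 6.674×10⁻¹¹ × 3.301×10²³ = 2.203×10¹³ m³/s².
r = 12180 km = 1.218×10⁷ m.
Circular speed v_c = √(μ/r) = 1345 m/s.
Escape speed v_esc = √(2μ/r) = √2 × v_c = 1902 m/s.
Δv = v_esc − v_c = 557.1 m/s.

Δv ≈ 557 m/s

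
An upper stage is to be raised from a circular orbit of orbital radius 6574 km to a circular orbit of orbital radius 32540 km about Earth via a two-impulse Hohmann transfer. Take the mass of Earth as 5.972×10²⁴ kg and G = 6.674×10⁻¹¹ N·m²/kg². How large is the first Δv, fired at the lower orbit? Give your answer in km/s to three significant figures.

Δv ≈ 2.26 km/s

μ = GM = 6.674×10⁻¹¹ × 5.972×10²⁴ = 3.986×10¹⁴ m³/s².
r₁ = 6574 km = 6.574×10⁶ m.
r₂ = 32540 km = 3.254×10⁷ m.
Transfer ellipse a_t = (r₁ + r₂)/2 = 1.956×10⁷ m.
At r₁: circular v_c1 = √(μ/r₁) = 7786 m/s; transfer-perigee v_p = √[μ(2/r₁ − 1/a_t)] = 10040 m/s.
Δv₁ = v_p − v_c1 = 2257 m/s.
= 2.257 km/s.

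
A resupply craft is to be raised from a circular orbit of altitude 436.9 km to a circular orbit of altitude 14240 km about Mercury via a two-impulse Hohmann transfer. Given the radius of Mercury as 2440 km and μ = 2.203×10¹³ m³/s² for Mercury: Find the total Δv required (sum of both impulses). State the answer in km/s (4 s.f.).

Δv_total ≈ 1.373 km/s

r₁ = 2440 + 436.9 = 2876.9 km = 2.8769×10⁶ m.
r₂ = 2440 + 14240 = 16680 km = 1.6680×10⁷ m.
Transfer ellipse a_t = (r₁ + r₂)/2 = 9.778×10⁶ m.
At r₁: circular v_c1 = √(μ/r₁) = 2767 m/s; transfer-periherm v_p = √[μ(2/r₁ − 1/a_t)] = 3614 m/s.
Δv₁ = v_p − v_c1 = 846.9 m/s.
At r₂: circular v_c2 = √(μ/r₂) = 1149 m/s; transfer-apoherm v_a = √[μ(2/r₂ − 1/a_t)] = 623.4 m/s.
Δv₂ = v_c2 − v_a = 525.9 m/s.
Total Δv = Δv₁ + Δv₂ = 1373 m/s = 1.373 km/s.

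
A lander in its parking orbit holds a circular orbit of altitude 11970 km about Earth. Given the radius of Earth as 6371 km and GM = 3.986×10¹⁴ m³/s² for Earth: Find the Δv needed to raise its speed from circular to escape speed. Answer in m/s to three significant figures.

r = 6371 + 11970 = 18341 km = 1.8341×10⁷ m.
Circular speed v_c = √(μ/r) = 4662 m/s.
Escape speed v_esc = √(2μ/r) = √2 × v_c = 6593 m/s.
Δv = v_esc − v_c = 1931 m/s.

Δv ≈ 1930 m/s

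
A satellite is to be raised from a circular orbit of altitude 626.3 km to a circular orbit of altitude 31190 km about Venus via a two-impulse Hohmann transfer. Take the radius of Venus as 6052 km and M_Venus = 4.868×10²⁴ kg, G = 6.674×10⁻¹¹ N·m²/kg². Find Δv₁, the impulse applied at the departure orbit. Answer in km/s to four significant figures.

Δv ≈ 2.108 km/s

μ = GM = 6.674×10⁻¹¹ × 4.868×10²⁴ = 3.249×10¹⁴ m³/s².
r₁ = 6052 + 626.3 = 6678.3 km = 6.6783×10⁶ m.
r₂ = 6052 + 31190 = 37242 km = 3.7242×10⁷ m.
Transfer ellipse a_t = (r₁ + r₂)/2 = 2.196×10⁷ m.
At r₁: circular v_c1 = √(μ/r₁) = 6975 m/s; transfer-periapsis v_p = √[μ(2/r₁ − 1/a_t)] = 9083 m/s.
Δv₁ = v_p − v_c1 = 2108 m/s.
= 2.108 km/s.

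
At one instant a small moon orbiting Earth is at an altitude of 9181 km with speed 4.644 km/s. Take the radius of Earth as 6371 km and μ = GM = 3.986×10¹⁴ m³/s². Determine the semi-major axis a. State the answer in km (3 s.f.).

a ≈ 13400 km

r = 6371 + 9181 = 15552 km = 1.555×10⁷ m.
Specific orbital energy ε = v²/2 − μ/r = (4644)²/2 − 3.986×10¹⁴/1.555×10⁷ = -1.485×10⁷ J/kg.
Since ε = −μ/(2a), a = −μ/(2ε) = 1.342×10⁷ m = 13424 km.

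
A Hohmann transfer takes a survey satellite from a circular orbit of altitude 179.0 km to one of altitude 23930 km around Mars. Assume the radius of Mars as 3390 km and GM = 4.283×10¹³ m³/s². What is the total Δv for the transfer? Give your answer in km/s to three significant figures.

r₁ = 3390 + 179.0 = 3569.0 km = 3.5690×10⁶ m.
r₂ = 3390 + 23930 = 27320 km = 2.7320×10⁷ m.
Transfer ellipse a_t = (r₁ + r₂)/2 = 1.544×10⁷ m.
At r₁: circular v_c1 = √(μ/r₁) = 3464 m/s; transfer-periapsis v_p = √[μ(2/r₁ − 1/a_t)] = 4607 m/s.
Δv₁ = v_p − v_c1 = 1143 m/s.
At r₂: circular v_c2 = √(μ/r₂) = 1252 m/s; transfer-apoapsis v_a = √[μ(2/r₂ − 1/a_t)] = 601.9 m/s.
Δv₂ = v_c2 − v_a = 650.2 m/s.
Total Δv = Δv₁ + Δv₂ = 1793 m/s = 1.793 km/s.

Δv_total ≈ 1.79 km/s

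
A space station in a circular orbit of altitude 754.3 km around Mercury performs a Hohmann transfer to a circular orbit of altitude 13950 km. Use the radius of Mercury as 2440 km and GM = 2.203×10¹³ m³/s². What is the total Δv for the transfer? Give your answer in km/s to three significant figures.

Δv_total ≈ 1.27 km/s

r₁ = 2440 + 754.3 = 3194.3 km = 3.1943×10⁶ m.
r₂ = 2440 + 13950 = 16390 km = 1.6390×10⁷ m.
Transfer ellipse a_t = (r₁ + r₂)/2 = 9.792×10⁶ m.
At r₁: circular v_c1 = √(μ/r₁) = 2626 m/s; transfer-periherm v_p = √[μ(2/r₁ − 1/a_t)] = 3398 m/s.
Δv₁ = v_p − v_c1 = 771.4 m/s.
At r₂: circular v_c2 = √(μ/r₂) = 1159 m/s; transfer-apoherm v_a = √[μ(2/r₂ − 1/a_t)] = 662.2 m/s.
Δv₂ = v_c2 − v_a = 497.2 m/s.
Total Δv = Δv₁ + Δv₂ = 1269 m/s = 1.269 km/s.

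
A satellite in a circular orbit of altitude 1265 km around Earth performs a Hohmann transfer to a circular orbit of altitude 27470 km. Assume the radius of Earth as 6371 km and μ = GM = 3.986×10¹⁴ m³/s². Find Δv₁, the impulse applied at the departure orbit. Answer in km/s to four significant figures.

r₁ = 6371 + 1265 = 7636.0 km = 7.6360×10⁶ m.
r₂ = 6371 + 27470 = 33841 km = 3.3841×10⁷ m.
Transfer ellipse a_t = (r₁ + r₂)/2 = 2.074×10⁷ m.
At r₁: circular v_c1 = √(μ/r₁) = 7225 m/s; transfer-perigee v_p = √[μ(2/r₁ − 1/a_t)] = 9229 m/s.
Δv₁ = v_p − v_c1 = 2004 m/s.
= 2.004 km/s.

Δv ≈ 2.004 km/s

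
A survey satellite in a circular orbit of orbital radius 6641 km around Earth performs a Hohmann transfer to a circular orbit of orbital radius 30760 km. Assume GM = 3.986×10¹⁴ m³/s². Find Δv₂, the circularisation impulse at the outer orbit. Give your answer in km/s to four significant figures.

Δv ≈ 1.455 km/s

r₁ = 6641 km = 6.641×10⁶ m.
r₂ = 30760 km = 3.076×10⁷ m.
Transfer ellipse a_t = (r₁ + r₂)/2 = 1.870×10⁷ m.
At r₁: circular v_c1 = √(μ/r₁) = 7747 m/s; transfer-perigee v_p = √[μ(2/r₁ − 1/a_t)] = 9936 m/s.
At r₂: circular v_c2 = √(μ/r₂) = 3600 m/s; transfer-apogee v_a = √[μ(2/r₂ − 1/a_t)] = 2145 m/s.
Δv₂ = v_c2 − v_a = 1455 m/s.
= 1.455 km/s.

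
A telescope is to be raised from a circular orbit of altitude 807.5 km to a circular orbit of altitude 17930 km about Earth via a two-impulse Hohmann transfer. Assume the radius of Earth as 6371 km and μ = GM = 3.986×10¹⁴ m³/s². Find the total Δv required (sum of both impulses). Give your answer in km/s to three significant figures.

Δv_total ≈ 3.12 km/s

r₁ = 6371 + 807.5 = 7178.5 km = 7.1785×10⁶ m.
r₂ = 6371 + 17930 = 24301 km = 2.4301×10⁷ m.
Transfer ellipse a_t = (r₁ + r₂)/2 = 1.574×10⁷ m.
At r₁: circular v_c1 = √(μ/r₁) = 7452 m/s; transfer-perigee v_p = √[μ(2/r₁ − 1/a_t)] = 9259 m/s.
Δv₁ = v_p − v_c1 = 1807 m/s.
At r₂: circular v_c2 = √(μ/r₂) = 4050 m/s; transfer-apogee v_a = √[μ(2/r₂ − 1/a_t)] = 2735 m/s.
Δv₂ = v_c2 − v_a = 1315 m/s.
Total Δv = Δv₁ + Δv₂ = 3122 m/s = 3.122 km/s.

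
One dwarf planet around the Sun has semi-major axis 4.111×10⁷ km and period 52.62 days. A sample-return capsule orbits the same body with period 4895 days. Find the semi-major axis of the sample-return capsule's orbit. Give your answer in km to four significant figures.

Kepler's third law: a³ ∝ T², so a₂ = a₁ (T₂/T₁)^(2/3).
T₂/T₁ = 93.03, (T₂/T₁)^(2/3) = 20.53.
a₂ = 4.111×10⁷ × 20.53 = 8.440×10⁸ km.

a₂ ≈ 8.440×10⁸ km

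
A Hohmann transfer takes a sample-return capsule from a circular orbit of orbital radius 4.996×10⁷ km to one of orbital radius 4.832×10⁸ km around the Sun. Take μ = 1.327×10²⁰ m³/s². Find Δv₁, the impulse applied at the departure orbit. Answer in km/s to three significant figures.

Δv ≈ 17.8 km/s

r₁ = 4.996×10⁷ km = 4.996×10¹⁰ m.
r₂ = 4.832×10⁸ km = 4.832×10¹¹ m.
Transfer ellipse a_t = (r₁ + r₂)/2 = 2.666×10¹¹ m.
At r₁: circular v_c1 = √(μ/r₁) = 51540 m/s; transfer-perihelion v_p = √[μ(2/r₁ − 1/a_t)] = 69390 m/s.
Δv₁ = v_p − v_c1 = 17850 m/s.
= 17.85 km/s.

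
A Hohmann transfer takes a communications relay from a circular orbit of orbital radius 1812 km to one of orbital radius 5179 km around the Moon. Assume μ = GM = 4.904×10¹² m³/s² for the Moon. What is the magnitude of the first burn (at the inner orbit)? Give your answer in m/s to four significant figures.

r₁ = 1812 km = 1.812×10⁶ m.
r₂ = 5179 km = 5.179×10⁶ m.
Transfer ellipse a_t = (r₁ + r₂)/2 = 3.496×10⁶ m.
At r₁: circular v_c1 = √(μ/r₁) = 1645 m/s; transfer-perilune v_p = √[μ(2/r₁ − 1/a_t)] = 2002 m/s.
Δv₁ = v_p − v_c1 = 357.3 m/s.

Δv ≈ 357.3 m/s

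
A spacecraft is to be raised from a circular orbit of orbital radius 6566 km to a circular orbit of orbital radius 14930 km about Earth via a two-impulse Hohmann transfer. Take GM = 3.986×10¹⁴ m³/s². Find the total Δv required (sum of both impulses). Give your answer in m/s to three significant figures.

r₁ = 6566 km = 6.566×10⁶ m.
r₂ = 14930 km = 1.493×10⁷ m.
Transfer ellipse a_t = (r₁ + r₂)/2 = 1.075×10⁷ m.
At r₁: circular v_c1 = √(μ/r₁) = 7791 m/s; transfer-perigee v_p = √[μ(2/r₁ − 1/a_t)] = 9183 m/s.
Δv₁ = v_p − v_c1 = 1392 m/s.
At r₂: circular v_c2 = √(μ/r₂) = 5167 m/s; transfer-apogee v_a = √[μ(2/r₂ − 1/a_t)] = 4039 m/s.
Δv₂ = v_c2 − v_a = 1128 m/s.
Total Δv = Δv₁ + Δv₂ = 2520 m/s.

Δv_total ≈ 2520 m/s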